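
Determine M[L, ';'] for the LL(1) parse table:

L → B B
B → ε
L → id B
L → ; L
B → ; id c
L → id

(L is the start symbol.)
To find M[L, ';'], we find productions for L where ';' is in the predict set (PREDICT(N → α) = (FIRST(α) \ {ε}) ∪ (FOLLOW(N) if α ⇒* ε)).

Relevant sets:
  FIRST(B) = { ';', ε }
  FOLLOW(L) = { $ }

L → B B: PREDICT = { $, ';' }
  ';' is in predict set, so this production goes in M[L, ';']
L → id B: PREDICT = { 'id' }
L → ; L: PREDICT = { ';' }
  ';' is in predict set, so this production goes in M[L, ';']
L → id: PREDICT = { 'id' }

M[L, ';'] = L → B B, L → ; L  (a multiply-defined cell — the grammar is not LL(1))

Answer: L → B B, L → ; L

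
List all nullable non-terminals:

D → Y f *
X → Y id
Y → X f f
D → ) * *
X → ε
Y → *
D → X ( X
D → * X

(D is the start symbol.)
ε-productions: X → ε
So X is immediately nullable.
No further non-terminal can be added: every production for the remaining non-terminals contains a terminal or a non-nullable non-terminal.
Nullable = { 'X' }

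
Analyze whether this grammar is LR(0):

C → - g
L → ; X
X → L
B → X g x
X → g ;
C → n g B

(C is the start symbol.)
Augment with C' → C and build the canonical LR(0) collection (I0 = CLOSURE({[C' → . C]}), then GOTO on every symbol after a dot until no new states appear). It has 15 states:
  I0: { [C → . - g], [C → . n g B], [C' → . C] }  — shift
  I1: { [C → - . g] }  — shift
  I2: { [C' → C .] }  — accept
  I3: { [C → n . g B] }  — shift
  I4: { [B → . X g x], [C → n g . B], [L → . ; X], [X → . L], [X → . g ;] }  — shift
  I5: { [L → . ; X], [L → ; . X], [X → . L], [X → . g ;] }  — shift
  I6: { [C → n g B .] }  — reduce
  I7: { [X → L .] }  — reduce
  I8: { [B → X . g x] }  — shift
  I9: { [X → g . ;] }  — shift
  I10: { [X → g ; .] }  — reduce
  I11: { [B → X g . x] }  — shift
  I12: { [B → X g x .] }  — reduce
  I13: { [L → ; X .] }  — reduce
  I14: { [C → - g .] }  — reduce

Every state is either a pure shift/goto state or contains exactly one complete item and nothing to shift — no conflicts. The grammar is LR(0).

Answer: Yes, the grammar is LR(0)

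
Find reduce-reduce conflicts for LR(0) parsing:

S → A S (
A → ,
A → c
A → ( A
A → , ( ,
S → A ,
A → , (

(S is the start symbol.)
Yes — I6: [A → , .] vs [S → A , .]

A reduce-reduce conflict occurs when an LR(0) state has two complete items [A → α .] and [B → β .] — both call for a reduction, and with no lookahead the parser cannot choose between them.

Augment with S' → S and build the canonical LR(0) collection (I0 = CLOSURE({[S' → . S]}), then GOTO on every symbol after a dot until no new states appear). It has 12 states:
  I0: { [A → . ( A], [A → . , ( ,], [A → . , (], [A → . ,], [A → . c], [S → . A ,], [S → . A S (], [S' → . S] }  — shift
  I1: { [A → ( . A], [A → . ( A], [A → . , ( ,], [A → . , (], [A → . ,], [A → . c] }  — shift
  I2: { [A → , . ( ,], [A → , . (], [A → , .] }  — shift, reduce
  I3: { [A → . ( A], [A → . , ( ,], [A → . , (], [A → . ,], [A → . c], [S → . A ,], [S → . A S (], [S → A . ,], [S → A . S (] }  — shift
  I4: { [S' → S .] }  — accept
  I5: { [A → c .] }  — reduce
  I6: { [A → , . ( ,], [A → , . (], [A → , .], [S → A , .] }  — shift, 2 reduces
  I7: { [S → A S . (] }  — shift
  I8: { [S → A S ( .] }  — reduce
  I9: { [A → , ( . ,], [A → , ( .] }  — shift, reduce
  I10: { [A → , ( , .] }  — reduce
  I11: { [A → ( A .] }  — reduce

I6 contains complete items [A → , .], [S → A , .] — reduce-reduce conflict.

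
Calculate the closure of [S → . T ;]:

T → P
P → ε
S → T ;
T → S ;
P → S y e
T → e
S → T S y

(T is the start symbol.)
To compute CLOSURE, for each item [A → α.Bβ] where B is a non-terminal, add [B → .γ] for all productions B → γ; repeat for the newly added items until nothing changes.

Start with: [S → . T ;]
  [S → . T ;] has the dot before T: add [T → . P], [T → . S ;], [T → . e]
  [T → . P] has the dot before P: add [P → .], [P → . S y e]
  [T → . S ;] has the dot before S: add [S → . T S y]
No further items can be added.

CLOSURE = { [P → . S y e], [P → .], [S → . T ;], [S → . T S y], [T → . P], [T → . S ;], [T → . e] }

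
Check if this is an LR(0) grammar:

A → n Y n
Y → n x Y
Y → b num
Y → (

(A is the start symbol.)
A grammar is LR(0) if no state in the canonical LR(0) collection has:
  - both a shift item (dot before a terminal) and a complete item (shift-reduce conflict), or
  - two or more complete items (reduce-reduce conflict; the accept item [A' → A .] counts as a complete item here).

Augment with A' → A and build the canonical LR(0) collection (I0 = CLOSURE({[A' → . A]}), then GOTO on every symbol after a dot until no new states appear). It has 11 states:
  I0: { [A → . n Y n], [A' → . A] }  — shift
  I1: { [A' → A .] }  — accept
  I2: { [A → n . Y n], [Y → . (], [Y → . b num], [Y → . n x Y] }  — shift
  I3: { [Y → ( .] }  — reduce
  I4: { [A → n Y . n] }  — shift
  I5: { [Y → b . num] }  — shift
  I6: { [Y → n . x Y] }  — shift
  I7: { [Y → . (], [Y → . b num], [Y → . n x Y], [Y → n x . Y] }  — shift
  I8: { [Y → n x Y .] }  — reduce
  I9: { [Y → b num .] }  — reduce
  I10: { [A → n Y n .] }  — reduce

Every state is either a pure shift/goto state or contains exactly one complete item and nothing to shift — no conflicts. The grammar is LR(0).

Answer: Yes, the grammar is LR(0)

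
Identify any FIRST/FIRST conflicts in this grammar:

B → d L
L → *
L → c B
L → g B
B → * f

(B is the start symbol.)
No FIRST/FIRST conflicts.

A FIRST/FIRST conflict occurs when two productions N → α and N → β for the same non-terminal have FIRST(α) ∩ FIRST(β) ≠ ∅ (with ε ∈ FIRST of a nullable right-hand side, so two nullable alternatives also conflict).

Productions for B:
  B → d L: FIRST = { 'd' }
  B → * f: FIRST = { '*' }
Productions for L:
  L → *: FIRST = { '*' }
  L → c B: FIRST = { 'c' }
  L → g B: FIRST = { 'g' }

All alternatives of each non-terminal have pairwise disjoint FIRST sets.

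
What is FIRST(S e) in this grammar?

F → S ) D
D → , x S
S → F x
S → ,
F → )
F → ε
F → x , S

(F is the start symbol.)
FIRST sets of the non-terminals involved (from the grammar, by fixed-point iteration):
  FIRST(S) = { ')', ',', 'x' }

To compute FIRST(S e), process the symbols left to right:
Symbol S is a non-terminal. Add FIRST(S) \ {ε} = { ')', ',', 'x' }
S is not nullable (ε ∉ FIRST(S)), so stop here.
FIRST(S e) = { ')', ',', 'x' }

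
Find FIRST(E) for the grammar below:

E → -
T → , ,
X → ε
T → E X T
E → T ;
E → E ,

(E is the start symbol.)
To compute FIRST(E), examine every production with E on the left-hand side, reading each right-hand side left to right until a non-nullable symbol is reached.

FIRST sets of the other non-terminals involved (by the same procedure, iterated to a fixed point):
  FIRST(T) = { ',', '-' }

From E → -:
  - '-' is a terminal: add '-' and stop
From E → T ;:
  - T is a non-terminal: add FIRST(T) \ {ε} = { ',', '-' }
    T is not nullable, so stop
From E → E ,:
  - E is the symbol being defined: contributes nothing new
    E is not nullable, so stop

Collecting: FIRST(E) = { ',', '-' }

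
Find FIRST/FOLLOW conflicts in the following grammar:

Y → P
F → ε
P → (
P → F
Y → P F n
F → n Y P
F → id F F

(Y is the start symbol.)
Yes. Y → P F n with FOLLOW(Y) on { '(', 'id', 'n' }; F → n Y P with FOLLOW(F) on { 'n' }; F → id F F with FOLLOW(F) on { 'id' }; P → '(' with FOLLOW(P) on { '(' }

A FIRST/FOLLOW conflict occurs when a non-terminal N has a nullable alternative N → β (β ⇒* ε) and another alternative N → α with FIRST(α) ∩ FOLLOW(N) ≠ ∅: on such a lookahead the parser cannot decide between expanding α and letting N vanish via β.

Nullable non-terminals: F, P, Y.
FIRST sets used below: FIRST(F) = { 'id', 'n', ε }, FIRST(P) = { '(', 'id', 'n', ε }

F: nullable alternative(s) F → ε; FOLLOW(F) = { $, '(', 'id', 'n' }
  F → ε: FIRST \ {ε} = { } — this is the only nullable alternative, skip
  F → n Y P: FIRST \ {ε} = { 'n' } — overlaps FOLLOW(F) on { 'n' }: CONFLICT
  F → id F F: FIRST \ {ε} = { 'id' } — overlaps FOLLOW(F) on { 'id' }: CONFLICT

P: nullable alternative(s) P → F; FOLLOW(P) = { $, '(', 'id', 'n' }
  P → (: FIRST \ {ε} = { '(' } — overlaps FOLLOW(P) on { '(' }: CONFLICT
  P → F: FIRST \ {ε} = { 'id', 'n' } — this is the only nullable alternative, skip

Y: nullable alternative(s) Y → P; FOLLOW(Y) = { $, '(', 'id', 'n' }
  Y → P: FIRST \ {ε} = { '(', 'id', 'n' } — this is the only nullable alternative, skip
  Y → P F n: FIRST \ {ε} = { '(', 'id', 'n' } — overlaps FOLLOW(Y) on { '(', 'id', 'n' }: CONFLICT

So the grammar has 4 FIRST/FOLLOW conflicts (marked CONFLICT above).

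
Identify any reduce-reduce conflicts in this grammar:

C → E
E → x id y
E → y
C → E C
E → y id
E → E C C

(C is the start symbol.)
A reduce-reduce conflict occurs when an LR(0) state has two complete items [A → α .] and [B → β .] — both call for a reduction, and with no lookahead the parser cannot choose between them.

Augment with C' → C and build the canonical LR(0) collection (I0 = CLOSURE({[C' → . C]}), then GOTO on every symbol after a dot until no new states appear). It has 10 states:
  I0: { [C → . E C], [C → . E], [C' → . C], [E → . E C C], [E → . x id y], [E → . y id], [E → . y] }  — shift
  I1: { [C' → C .] }  — accept
  I2: { [C → . E C], [C → . E], [C → E . C], [C → E .], [E → . E C C], [E → . x id y], [E → . y id], [E → . y], [E → E . C C] }  — shift, reduce
  I3: { [E → x . id y] }  — shift
  I4: { [E → y . id], [E → y .] }  — shift, reduce
  I5: { [E → y id .] }  — reduce
  I6: { [E → x id . y] }  — shift
  I7: { [E → x id y .] }  — reduce
  I8: { [C → . E C], [C → . E], [C → E C .], [E → . E C C], [E → . x id y], [E → . y id], [E → . y], [E → E C . C] }  — shift, reduce
  I9: { [E → E C C .] }  — reduce

No state contains more than one complete item.

Answer: No reduce-reduce conflicts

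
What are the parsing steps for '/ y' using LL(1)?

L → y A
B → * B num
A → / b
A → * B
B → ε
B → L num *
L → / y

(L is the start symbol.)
LL(1) parsing maintains a stack (initially the start symbol over $) and the input. At each step: if the stack top is a terminal, match it against the current input token; if it is a non-terminal N, replace it with the RHS of M[N, lookahead] (the unique production whose predict set contains the lookahead).

Stack is shown with the top on the left.

Stack  Input  Action
--------------------
L $    / y $  output L → / y
/ y $  / y $  match '/'
y $    y $    match 'y'
$      $      accept

The string is accepted.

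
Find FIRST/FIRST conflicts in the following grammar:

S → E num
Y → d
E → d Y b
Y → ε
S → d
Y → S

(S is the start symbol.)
Yes. S → E num / S → d on { 'd' }; Y → d / Y → S on { 'd' }

FIRST sets of the non-terminals at (or reachable through a nullable prefix from) the front of some alternative:
  FIRST(E) = { 'd' }
  FIRST(S) = { 'd' }

Productions for S:
  S → E num: FIRST = { 'd' }
  S → d: FIRST = { 'd' }
Productions for Y:
  Y → d: FIRST = { 'd' }
  Y → ε: FIRST = { ε }
  Y → S: FIRST = { 'd' }
E has only one production, so no FIRST/FIRST conflict is possible there.

Conflict for S: S → E num and S → d
  Overlap: { 'd' }
Conflict for Y: Y → d and Y → S
  Overlap: { 'd' }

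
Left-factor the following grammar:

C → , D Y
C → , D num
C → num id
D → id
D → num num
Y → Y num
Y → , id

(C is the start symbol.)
C → , D C'
C' → Y
C' → num
C → num id
D → id
D → num num
Y → Y num
Y → , id

Left-factoring transforms A → αβ₁ | αβ₂ into A → αA' and A' → β₁ | β₂
(α is the longest common prefix among the alternatives). Repeat until
no nonterminal has two alternatives with a common prefix.

Round 1: C has alternatives sharing prefix ', D'. Introduce C': C → , D C'
  Add: C' → Y
  Add: C' → num

No remaining common prefixes — done.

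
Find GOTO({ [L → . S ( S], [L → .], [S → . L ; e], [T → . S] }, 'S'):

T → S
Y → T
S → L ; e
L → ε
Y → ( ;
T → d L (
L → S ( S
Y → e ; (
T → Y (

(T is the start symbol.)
GOTO(I, 'S') = CLOSURE({ [A → αX.β] : [A → α.Xβ] ∈ I, X = 'S' })

Items with dot before 'S', with the dot advanced:
  [L → . S ( S] → [L → S . ( S]
  [T → . S] → [T → S .]
Closure adds nothing (no advanced item has the dot before a non-terminal).

GOTO = { [L → S . ( S], [T → S .] }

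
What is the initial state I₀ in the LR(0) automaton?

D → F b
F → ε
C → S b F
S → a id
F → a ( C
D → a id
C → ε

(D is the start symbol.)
First, augment the grammar with D' → D
I₀ = CLOSURE({ [D' → . D] }):
  [D' → . D] has the dot before D: add [D → . F b], [D → . a id]
  [D → . F b] has the dot before F: add [F → .], [F → . a ( C]
No further items can be added.

I₀ = { [D → . F b], [D → . a id], [D' → . D], [F → . a ( C], [F → .] }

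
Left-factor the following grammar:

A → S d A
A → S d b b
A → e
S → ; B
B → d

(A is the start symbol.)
A → S d A'
A' → A
A' → b b
A → e
S → ; B
B → d

Left-factoring transforms A → αβ₁ | αβ₂ into A → αA' and A' → β₁ | β₂
(α is the longest common prefix among the alternatives). Repeat until
no nonterminal has two alternatives with a common prefix.

Round 1: A has alternatives sharing prefix 'S d'. Introduce A': A → S d A'
  Add: A' → A
  Add: A' → b b

No remaining common prefixes — done.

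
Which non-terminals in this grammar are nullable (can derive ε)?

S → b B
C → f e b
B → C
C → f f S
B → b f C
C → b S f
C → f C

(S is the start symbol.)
None

There are no ε-productions, so no non-terminal can derive ε.
No non-terminals are nullable.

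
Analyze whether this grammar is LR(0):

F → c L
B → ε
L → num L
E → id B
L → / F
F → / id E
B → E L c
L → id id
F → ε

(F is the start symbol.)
A grammar is LR(0) if no state in the canonical LR(0) collection has:
  - both a shift item (dot before a terminal) and a complete item (shift-reduce conflict), or
  - two or more complete items (reduce-reduce conflict; the accept item [F' → F .] counts as a complete item here).

Augment with F' → F and build the canonical LR(0) collection (I0 = CLOSURE({[F' → . F]}), then GOTO on every symbol after a dot until no new states appear). It has 18 states:
  I0: { [F → . / id E], [F → . c L], [F → .], [F' → . F] }  — shift, reduce
  I1: { [F → / . id E] }  — shift
  I2: { [F' → F .] }  — accept
  I3: { [F → c . L], [L → . / F], [L → . id id], [L → . num L] }  — shift
  I4: { [F → . / id E], [F → . c L], [F → .], [L → / . F] }  — shift, reduce
  I5: { [F → c L .] }  — reduce
  I6: { [L → id . id] }  — shift
  I7: { [L → . / F], [L → . id id], [L → . num L], [L → num . L] }  — shift
  I8: { [L → num L .] }  — reduce
  I9: { [L → id id .] }  — reduce
  I10: { [L → / F .] }  — reduce
  I11: { [E → . id B], [F → / id . E] }  — shift
  I12: { [F → / id E .] }  — reduce
  I13: { [B → . E L c], [B → .], [E → . id B], [E → id . B] }  — shift, reduce
  I14: { [E → id B .] }  — reduce
  I15: { [B → E . L c], [L → . / F], [L → . id id], [L → . num L] }  — shift
  I16: { [B → E L . c] }  — shift
  I17: { [B → E L c .] }  — reduce

Conflict in state I0:
  Shift-reduce conflict between [F → .] and [F → . / id E]
So the grammar is NOT LR(0).

Answer: No. Shift-reduce conflict between [F → .] and [F → . / id E]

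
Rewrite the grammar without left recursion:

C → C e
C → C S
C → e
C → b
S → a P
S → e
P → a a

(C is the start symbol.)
C is directly left-recursive. The standard transformation for
  A → A α₁ | ... | A α_m | β₁ | ... | β_n
is
  A  → β₁ A' | ... | β_n A'
  A' → α₁ A' | ... | α_m A' | ε

C → e becomes C → e C'
C → b becomes C → b C'
C → C e becomes C' → e C'
C → C S becomes C' → S C'
Add C' → ε

Productions for other non-terminals are unchanged:
  S → a P
  S → e
  P → a a

Resulting grammar:
C → e C'
C → b C'
C' → e C'
C' → S C'
C' → ε
S → a P
S → e
P → a a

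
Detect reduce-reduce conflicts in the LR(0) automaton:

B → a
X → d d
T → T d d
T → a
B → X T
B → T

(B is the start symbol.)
Yes — I4: [B → a .] vs [T → a .]

A reduce-reduce conflict occurs when an LR(0) state has two complete items [A → α .] and [B → β .] — both call for a reduction, and with no lookahead the parser cannot choose between them.

Augment with B' → B and build the canonical LR(0) collection (I0 = CLOSURE({[B' → . B]}), then GOTO on every symbol after a dot until no new states appear). It has 11 states:
  I0: { [B → . T], [B → . X T], [B → . a], [B' → . B], [T → . T d d], [T → . a], [X → . d d] }  — shift
  I1: { [B' → B .] }  — accept
  I2: { [B → T .], [T → T . d d] }  — shift, reduce
  I3: { [B → X . T], [T → . T d d], [T → . a] }  — shift
  I4: { [B → a .], [T → a .] }  — 2 reduces
  I5: { [X → d . d] }  — shift
  I6: { [X → d d .] }  — reduce
  I7: { [B → X T .], [T → T . d d] }  — shift, reduce
  I8: { [T → a .] }  — reduce
  I9: { [T → T d . d] }  — shift
  I10: { [T → T d d .] }  — reduce

I4 contains complete items [B → a .], [T → a .] — reduce-reduce conflict.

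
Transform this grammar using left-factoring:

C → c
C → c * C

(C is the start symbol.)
Left-factoring transforms A → αβ₁ | αβ₂ into A → αA' and A' → β₁ | β₂
(α is the longest common prefix among the alternatives). Repeat until
no nonterminal has two alternatives with a common prefix.

Round 1: C has alternatives sharing prefix 'c'. Introduce C': C → c C'
  Add: C' → ε
  Add: C' → * C

No remaining common prefixes — done.

Resulting grammar:
C → c C'
C' → ε
C' → * C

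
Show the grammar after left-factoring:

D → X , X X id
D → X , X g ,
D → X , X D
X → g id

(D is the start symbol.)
Left-factoring transforms A → αβ₁ | αβ₂ into A → αA' and A' → β₁ | β₂
(α is the longest common prefix among the alternatives). Repeat until
no nonterminal has two alternatives with a common prefix.

Round 1: D has alternatives sharing prefix 'X , X'. Introduce D': D → X , X D'
  Add: D' → X id
  Add: D' → g ,
  Add: D' → D

No remaining common prefixes — done.

Resulting grammar:
D → X , X D'
D' → X id
D' → g ,
D' → D
X → g id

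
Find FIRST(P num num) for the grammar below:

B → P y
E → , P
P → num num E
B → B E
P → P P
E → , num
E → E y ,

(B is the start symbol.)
{ 'num' }

FIRST sets of the non-terminals involved (from the grammar, by fixed-point iteration):
  FIRST(P) = { 'num' }

To compute FIRST(P num num), process the symbols left to right:
Symbol P is a non-terminal. Add FIRST(P) \ {ε} = { 'num' }
P is not nullable (ε ∉ FIRST(P)), so stop here.
FIRST(P num num) = { 'num' }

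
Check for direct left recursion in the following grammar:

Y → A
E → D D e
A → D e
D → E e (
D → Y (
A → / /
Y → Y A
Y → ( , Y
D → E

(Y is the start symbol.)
Yes, Y is left-recursive

Y → A: starts with A
E → D D e: starts with D
A → D e: starts with D
D → E e (: starts with E
D → Y (: starts with Y
A → / /: starts with '/'
Y → Y A: LEFT RECURSIVE (starts with Y)
Y → ( , Y: starts with '('
D → E: starts with E

The grammar has direct left recursion on: Y.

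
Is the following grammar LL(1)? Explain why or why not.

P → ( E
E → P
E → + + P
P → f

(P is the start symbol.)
A grammar is LL(1) if for each non-terminal N with multiple productions, the predict sets of those productions are pairwise disjoint, where PREDICT(N → α) = (FIRST(α) \ {ε}) ∪ (FOLLOW(N) if α ⇒* ε).

Relevant sets:
  FIRST(P) = { '(', 'f' }

For P:
  PREDICT(P → '(' E) = { '(' }
  PREDICT(P → f) = { 'f' }
For E:
  PREDICT(E → P) = { '(', 'f' }
  PREDICT(E → '+' '+' P) = { '+' }

All predict sets are disjoint. The grammar IS LL(1).

Answer: Yes, the grammar is LL(1).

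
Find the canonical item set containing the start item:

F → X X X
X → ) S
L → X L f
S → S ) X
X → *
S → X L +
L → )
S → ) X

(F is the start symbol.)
First, augment the grammar with F' → F
I₀ = CLOSURE({ [F' → . F] }):
  [F' → . F] has the dot before F: add [F → . X X X]
  [F → . X X X] has the dot before X: add [X → . ) S], [X → . *]
No further items can be added.

I₀ = { [F → . X X X], [F' → . F], [X → . ) S], [X → . *] }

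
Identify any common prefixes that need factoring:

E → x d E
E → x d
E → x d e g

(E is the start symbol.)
Left-factoring is needed when two productions for the same non-terminal
share a common prefix on the right-hand side.

Productions for E:
  E → x d E
  E → x d
  E → x d e g

Found common prefix 'x d' in productions for E

Answer: Yes, E has productions with common prefix 'x d'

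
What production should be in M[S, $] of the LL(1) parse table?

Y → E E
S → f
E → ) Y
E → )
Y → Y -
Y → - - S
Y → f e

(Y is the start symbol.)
Empty (error entry)

To find M[S, $], we find productions for S where $ is in the predict set (PREDICT(N → α) = (FIRST(α) \ {ε}) ∪ (FOLLOW(N) if α ⇒* ε)).

S → f: PREDICT = { 'f' }

M[S, $] is empty (no production applies)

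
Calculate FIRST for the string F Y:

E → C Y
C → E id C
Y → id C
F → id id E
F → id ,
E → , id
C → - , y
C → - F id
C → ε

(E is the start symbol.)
FIRST sets of the non-terminals involved (from the grammar, by fixed-point iteration):
  FIRST(F) = { 'id' }

To compute FIRST(F Y), process the symbols left to right:
Symbol F is a non-terminal. Add FIRST(F) \ {ε} = { 'id' }
F is not nullable (ε ∉ FIRST(F)), so stop here.
FIRST(F Y) = { 'id' }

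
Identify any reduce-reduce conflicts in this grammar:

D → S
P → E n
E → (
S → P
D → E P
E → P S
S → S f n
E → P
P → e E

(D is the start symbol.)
Augment with D' → D and build the canonical LR(0) collection (I0 = CLOSURE({[D' → . D]}), then GOTO on every symbol after a dot until no new states appear). It has 15 states:
  I0: { [D → . E P], [D → . S], [D' → . D], [E → . (], [E → . P S], [E → . P], [P → . E n], [P → . e E], [S → . P], [S → . S f n] }  — shift
  I1: { [E → ( .] }  — reduce
  I2: { [D' → D .] }  — accept
  I3: { [D → E . P], [E → . (], [E → . P S], [E → . P], [P → . E n], [P → . e E], [P → E . n] }  — shift
  I4: { [E → . (], [E → . P S], [E → . P], [E → P . S], [E → P .], [P → . E n], [P → . e E], [S → . P], [S → . S f n], [S → P .] }  — shift, 2 reduces
  I5: { [D → S .], [S → S . f n] }  — shift, reduce
  I6: { [E → . (], [E → . P S], [E → . P], [P → . E n], [P → . e E], [P → e . E] }  — shift
  I7: { [P → E . n], [P → e E .] }  — shift, reduce
  I8: { [E → . (], [E → . P S], [E → . P], [E → P . S], [E → P .], [P → . E n], [P → . e E], [S → . P], [S → . S f n] }  — shift, reduce
  I9: { [P → E . n] }  — shift
  I10: { [E → P S .], [S → S . f n] }  — shift, reduce
  I11: { [S → S f . n] }  — shift
  I12: { [S → S f n .] }  — reduce
  I13: { [P → E n .] }  — reduce
  I14: { [D → E P .], [E → . (], [E → . P S], [E → . P], [E → P . S], [E → P .], [P → . E n], [P → . e E], [S → . P], [S → . S f n] }  — shift, 2 reduces

I4 contains complete items [E → P .], [S → P .] — reduce-reduce conflict.
I14 contains complete items [D → E P .], [E → P .] — reduce-reduce conflict.

Answer: Yes — I4: [E → P .] vs [S → P .]; I14: [D → E P .] vs [E → P .]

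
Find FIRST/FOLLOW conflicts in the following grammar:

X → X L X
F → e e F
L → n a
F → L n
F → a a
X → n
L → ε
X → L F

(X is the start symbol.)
A FIRST/FOLLOW conflict occurs when a non-terminal N has a nullable alternative N → β (β ⇒* ε) and another alternative N → α with FIRST(α) ∩ FOLLOW(N) ≠ ∅: on such a lookahead the parser cannot decide between expanding α and letting N vanish via β.

Nullable non-terminals: L.

L: nullable alternative(s) L → ε; FOLLOW(L) = { 'a', 'e', 'n' }
  L → n a: FIRST \ {ε} = { 'n' } — overlaps FOLLOW(L) on { 'n' }: CONFLICT
  L → ε: FIRST \ {ε} = { } — this is the only nullable alternative, skip

F, X have no nullable alternative, so no FIRST/FOLLOW check is needed there.

So the grammar has 1 FIRST/FOLLOW conflict (marked CONFLICT above).

Answer: Yes. L → n a with FOLLOW(L) on { 'n' }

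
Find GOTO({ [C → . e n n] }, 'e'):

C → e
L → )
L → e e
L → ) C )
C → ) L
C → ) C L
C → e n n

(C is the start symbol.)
GOTO(I, 'e') = CLOSURE({ [A → αX.β] : [A → α.Xβ] ∈ I, X = 'e' })

Items with dot before 'e', with the dot advanced:
  [C → . e n n] → [C → e . n n]
Closure adds nothing (no advanced item has the dot before a non-terminal).

GOTO = { [C → e . n n] }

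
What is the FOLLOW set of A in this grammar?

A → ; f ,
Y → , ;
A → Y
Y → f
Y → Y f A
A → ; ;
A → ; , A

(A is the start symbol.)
{ $, 'f' }

To compute FOLLOW(A), find every occurrence of A on a right-hand side N → α A β: add FIRST(β) \ {ε}, and if β is empty or nullable also add FOLLOW(N). Iterate to a fixed point.

A is the start symbol, so $ ∈ FOLLOW(A).
In Y → Y f A: A is at the end, add FOLLOW(Y)
In A → ; , A: A is at the end; this adds FOLLOW(A) to itself — nothing new

The FOLLOW sets referred to above (computed the same way, to a fixed point):
  FOLLOW(Y) = { $, 'f' }

Taking the union: FOLLOW(A) = { $, 'f' }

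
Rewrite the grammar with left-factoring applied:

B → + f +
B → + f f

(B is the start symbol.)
Left-factoring transforms A → αβ₁ | αβ₂ into A → αA' and A' → β₁ | β₂
(α is the longest common prefix among the alternatives). Repeat until
no nonterminal has two alternatives with a common prefix.

Round 1: B has alternatives sharing prefix '+ f'. Introduce B': B → + f B'
  Add: B' → +
  Add: B' → f

No remaining common prefixes — done.

Resulting grammar:
B → + f B'
B' → +
B' → f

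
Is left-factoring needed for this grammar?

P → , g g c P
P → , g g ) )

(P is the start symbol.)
Yes, P has productions with common prefix ', g g'

Left-factoring is needed when two productions for the same non-terminal
share a common prefix on the right-hand side.

Productions for P:
  P → , g g c P
  P → , g g ) )

Found common prefix ', g g' in productions for P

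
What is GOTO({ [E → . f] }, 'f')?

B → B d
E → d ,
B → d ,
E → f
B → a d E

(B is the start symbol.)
GOTO(I, 'f') = CLOSURE({ [A → αX.β] : [A → α.Xβ] ∈ I, X = 'f' })

Items with dot before 'f', with the dot advanced:
  [E → . f] → [E → f .]
Closure adds nothing (no advanced item has the dot before a non-terminal).

GOTO = { [E → f .] }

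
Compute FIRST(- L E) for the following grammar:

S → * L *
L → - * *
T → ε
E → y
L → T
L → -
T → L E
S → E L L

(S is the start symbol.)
To compute FIRST(- L E), process the symbols left to right:
Symbol - is a terminal. Add '-' and stop.
FIRST(- L E) = { '-' }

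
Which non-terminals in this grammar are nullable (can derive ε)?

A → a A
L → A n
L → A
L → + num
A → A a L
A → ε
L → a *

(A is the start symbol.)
{ 'A', 'L' }

A non-terminal is nullable if it can derive ε (the empty string): either it has an ε-production, or it has a production whose right-hand side consists entirely of nullable non-terminals.

ε-productions: A → ε
So A is immediately nullable.
L → A: every symbol on the right is nullable, so L is nullable too.
Every non-terminal is now nullable.
Nullable = { 'A', 'L' }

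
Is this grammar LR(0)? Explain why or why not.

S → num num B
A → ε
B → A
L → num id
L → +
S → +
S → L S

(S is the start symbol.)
A grammar is LR(0) if no state in the canonical LR(0) collection has:
  - both a shift item (dot before a terminal) and a complete item (shift-reduce conflict), or
  - two or more complete items (reduce-reduce conflict; the accept item [S' → S .] counts as a complete item here).

Augment with S' → S and build the canonical LR(0) collection (I0 = CLOSURE({[S' → . S]}), then GOTO on every symbol after a dot until no new states appear). It has 10 states:
  I0: { [L → . +], [L → . num id], [S → . +], [S → . L S], [S → . num num B], [S' → . S] }  — shift
  I1: { [L → + .], [S → + .] }  — 2 reduces
  I2: { [L → . +], [L → . num id], [S → . +], [S → . L S], [S → . num num B], [S → L . S] }  — shift
  I3: { [S' → S .] }  — accept
  I4: { [L → num . id], [S → num . num B] }  — shift
  I5: { [L → num id .] }  — reduce
  I6: { [A → .], [B → . A], [S → num num . B] }  — reduce
  I7: { [B → A .] }  — reduce
  I8: { [S → num num B .] }  — reduce
  I9: { [S → L S .] }  — reduce

Conflict in state I1:
  Reduce-reduce conflict: [L → + .] and [S → + .]
So the grammar is NOT LR(0).

Answer: No. Reduce-reduce conflict: [L → + .] and [S → + .]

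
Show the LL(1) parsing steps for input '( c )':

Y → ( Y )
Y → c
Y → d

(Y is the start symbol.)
LL(1) parsing maintains a stack (initially the start symbol over $) and the input. At each step: if the stack top is a terminal, match it against the current input token; if it is a non-terminal N, replace it with the RHS of M[N, lookahead] (the unique production whose predict set contains the lookahead).

Stack is shown with the top on the left.

Stack    Input    Action
------------------------
Y $      ( c ) $  output Y → ( Y )
( Y ) $  ( c ) $  match '('
Y ) $    c ) $    output Y → c
c ) $    c ) $    match 'c'
) $      ) $      match ')'
$        $        accept

The string is accepted.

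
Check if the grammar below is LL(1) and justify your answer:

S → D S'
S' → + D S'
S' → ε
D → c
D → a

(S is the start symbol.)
Yes, the grammar is LL(1).

A grammar is LL(1) if for each non-terminal N with multiple productions, the predict sets of those productions are pairwise disjoint, where PREDICT(N → α) = (FIRST(α) \ {ε}) ∪ (FOLLOW(N) if α ⇒* ε).

Relevant sets:
  FOLLOW(S') = { $ }

For S':
  PREDICT(S' → '+' D S') = { '+' }
  PREDICT(S' → ε) = { $ }
For D:
  PREDICT(D → c) = { 'c' }
  PREDICT(D → a) = { 'a' }
S has a single production, so nothing to check there.

All predict sets are disjoint. The grammar IS LL(1).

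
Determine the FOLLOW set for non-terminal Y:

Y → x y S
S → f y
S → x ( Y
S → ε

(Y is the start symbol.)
{ $ }

Y is the start symbol, so $ ∈ FOLLOW(Y).
In S → x ( Y: Y is at the end, add FOLLOW(S)

The FOLLOW sets referred to above (computed the same way, to a fixed point):
  FOLLOW(S) = { $ }

Taking the union: FOLLOW(Y) = { $ }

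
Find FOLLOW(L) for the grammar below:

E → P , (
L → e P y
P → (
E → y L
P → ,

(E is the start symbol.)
{ $ }

To compute FOLLOW(L), find every occurrence of L on a right-hand side N → α L β: add FIRST(β) \ {ε}, and if β is empty or nullable also add FOLLOW(N). Iterate to a fixed point.

In E → y L: L is at the end, add FOLLOW(E)

The FOLLOW sets referred to above (computed the same way, to a fixed point):
  FOLLOW(E) = { $ }

Taking the union: FOLLOW(L) = { $ }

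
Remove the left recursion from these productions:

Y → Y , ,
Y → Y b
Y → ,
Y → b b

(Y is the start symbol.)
Y is directly left-recursive. The standard transformation for
  A → A α₁ | ... | A α_m | β₁ | ... | β_n
is
  A  → β₁ A' | ... | β_n A'
  A' → α₁ A' | ... | α_m A' | ε

Y → , becomes Y → , Y'
Y → b b becomes Y → b b Y'
Y → Y , , becomes Y' → , , Y'
Y → Y b becomes Y' → b Y'
Add Y' → ε

Resulting grammar:
Y → , Y'
Y → b b Y'
Y' → , , Y'
Y' → b Y'
Y' → ε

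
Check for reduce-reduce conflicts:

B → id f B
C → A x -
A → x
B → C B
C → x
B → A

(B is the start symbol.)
A reduce-reduce conflict occurs when an LR(0) state has two complete items [A → α .] and [B → β .] — both call for a reduction, and with no lookahead the parser cannot choose between them.

Augment with B' → B and build the canonical LR(0) collection (I0 = CLOSURE({[B' → . B]}), then GOTO on every symbol after a dot until no new states appear). It has 11 states:
  I0: { [A → . x], [B → . A], [B → . C B], [B → . id f B], [B' → . B], [C → . A x -], [C → . x] }  — shift
  I1: { [B → A .], [C → A . x -] }  — shift, reduce
  I2: { [B' → B .] }  — accept
  I3: { [A → . x], [B → . A], [B → . C B], [B → . id f B], [B → C . B], [C → . A x -], [C → . x] }  — shift
  I4: { [B → id . f B] }  — shift
  I5: { [A → x .], [C → x .] }  — 2 reduces
  I6: { [A → . x], [B → . A], [B → . C B], [B → . id f B], [B → id f . B], [C → . A x -], [C → . x] }  — shift
  I7: { [B → id f B .] }  — reduce
  I8: { [B → C B .] }  — reduce
  I9: { [C → A x . -] }  — shift
  I10: { [C → A x - .] }  — reduce

I5 contains complete items [A → x .], [C → x .] — reduce-reduce conflict.

Answer: Yes — I5: [A → x .] vs [C → x .]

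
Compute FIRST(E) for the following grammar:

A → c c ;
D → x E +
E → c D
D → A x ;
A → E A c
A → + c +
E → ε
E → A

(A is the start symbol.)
{ '+', 'c', ε }

To compute FIRST(E), examine every production with E on the left-hand side, reading each right-hand side left to right until a non-nullable symbol is reached.

FIRST sets of the other non-terminals involved (by the same procedure, iterated to a fixed point):
  FIRST(A) = { '+', 'c' }

From E → c D:
  - c is a terminal: add 'c' and stop
From E → ε:
  - ε-production, so ε ∈ FIRST(E)
From E → A:
  - A is a non-terminal: add FIRST(A) \ {ε} = { '+', 'c' }
    A is not nullable, so stop

Collecting: FIRST(E) = { '+', 'c', ε }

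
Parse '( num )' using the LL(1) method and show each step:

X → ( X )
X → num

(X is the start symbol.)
Stack is shown with the top on the left.

Stack    Input      Action
--------------------------
X $      ( num ) $  output X → ( X )
( X ) $  ( num ) $  match '('
X ) $    num ) $    output X → num
num ) $  num ) $    match 'num'
) $      ) $        match ')'
$        $          accept

The string is accepted.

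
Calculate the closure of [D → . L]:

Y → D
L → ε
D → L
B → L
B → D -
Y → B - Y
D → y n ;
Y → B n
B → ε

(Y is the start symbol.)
{ [D → . L], [L → .] }

To compute CLOSURE, for each item [A → α.Bβ] where B is a non-terminal, add [B → .γ] for all productions B → γ; repeat for the newly added items until nothing changes.

Start with: [D → . L]
  [D → . L] has the dot before L: add [L → .]
No further items can be added.

CLOSURE = { [D → . L], [L → .] }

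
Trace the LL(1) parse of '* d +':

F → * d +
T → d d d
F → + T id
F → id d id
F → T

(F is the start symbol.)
Stack is shown with the top on the left.

Stack    Input    Action
------------------------
F $      * d + $  output F → * d +
* d + $  * d + $  match '*'
d + $    d + $    match 'd'
+ $      + $      match '+'
$        $        accept

The string is accepted.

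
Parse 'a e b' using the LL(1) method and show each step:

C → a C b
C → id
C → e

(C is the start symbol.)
LL(1) parsing maintains a stack (initially the start symbol over $) and the input. At each step: if the stack top is a terminal, match it against the current input token; if it is a non-terminal N, replace it with the RHS of M[N, lookahead] (the unique production whose predict set contains the lookahead).

Stack is shown with the top on the left.

Stack    Input    Action
------------------------
C $      a e b $  output C → a C b
a C b $  a e b $  match 'a'
C b $    e b $    output C → e
e b $    e b $    match 'e'
b $      b $      match 'b'
$        $        accept

The string is accepted.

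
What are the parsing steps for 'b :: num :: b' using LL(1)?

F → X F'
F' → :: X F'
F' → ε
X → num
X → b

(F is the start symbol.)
LL(1) parsing maintains a stack (initially the start symbol over $) and the input. At each step: if the stack top is a terminal, match it against the current input token; if it is a non-terminal N, replace it with the RHS of M[N, lookahead] (the unique production whose predict set contains the lookahead).

Stack is shown with the top on the left.

Stack      Input            Action
----------------------------------
F $        b :: num :: b $  output F → X F'
X F' $     b :: num :: b $  output X → b
b F' $     b :: num :: b $  match 'b'
F' $       :: num :: b $    output F' → :: X F'
:: X F' $  :: num :: b $    match '::'
X F' $     num :: b $       output X → num
num F' $   num :: b $       match 'num'
F' $       :: b $           output F' → :: X F'
:: X F' $  :: b $           match '::'
X F' $     b $              output X → b
b F' $     b $              match 'b'
F' $       $                output F' → ε
$          $                accept

The string is accepted.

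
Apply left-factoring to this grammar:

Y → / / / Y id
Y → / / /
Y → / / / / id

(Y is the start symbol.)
Left-factoring transforms A → αβ₁ | αβ₂ into A → αA' and A' → β₁ | β₂
(α is the longest common prefix among the alternatives). Repeat until
no nonterminal has two alternatives with a common prefix.

Round 1: Y has alternatives sharing prefix '/ / /'. Introduce Y': Y → / / / Y'
  Add: Y' → Y id
  Add: Y' → ε
  Add: Y' → / id

No remaining common prefixes — done.

Resulting grammar:
Y → / / / Y'
Y' → Y id
Y' → ε
Y' → / id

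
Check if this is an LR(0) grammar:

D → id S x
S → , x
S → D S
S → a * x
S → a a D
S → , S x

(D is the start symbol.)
Augment with D' → D and build the canonical LR(0) collection (I0 = CLOSURE({[D' → . D]}), then GOTO on every symbol after a dot until no new states appear). It has 16 states:
  I0: { [D → . id S x], [D' → . D] }  — shift
  I1: { [D' → D .] }  — accept
  I2: { [D → . id S x], [D → id . S x], [S → . , S x], [S → . , x], [S → . D S], [S → . a * x], [S → . a a D] }  — shift
  I3: { [D → . id S x], [S → , . S x], [S → , . x], [S → . , S x], [S → . , x], [S → . D S], [S → . a * x], [S → . a a D] }  — shift
  I4: { [D → . id S x], [S → . , S x], [S → . , x], [S → . D S], [S → . a * x], [S → . a a D], [S → D . S] }  — shift
  I5: { [D → id S . x] }  — shift
  I6: { [S → a . * x], [S → a . a D] }  — shift
  I7: { [S → a * . x] }  — shift
  I8: { [D → . id S x], [S → a a . D] }  — shift
  I9: { [S → a a D .] }  — reduce
  I10: { [S → a * x .] }  — reduce
  I11: { [D → id S x .] }  — reduce
  I12: { [S → D S .] }  — reduce
  I13: { [S → , S . x] }  — shift
  I14: { [S → , x .] }  — reduce
  I15: { [S → , S x .] }  — reduce

Every state is either a pure shift/goto state or contains exactly one complete item and nothing to shift — no conflicts. The grammar is LR(0).

Answer: Yes, the grammar is LR(0)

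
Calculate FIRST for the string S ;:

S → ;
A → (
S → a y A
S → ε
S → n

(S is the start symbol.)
{ ';', 'a', 'n' }

FIRST sets of the non-terminals involved (from the grammar, by fixed-point iteration):
  FIRST(S) = { ';', 'a', 'n', ε }

To compute FIRST(S ;), process the symbols left to right:
Symbol S is a non-terminal. Add FIRST(S) \ {ε} = { ';', 'a', 'n' }
S is nullable (ε ∈ FIRST(S)), continue to the next symbol.
Symbol ; is a terminal. Add ';' and stop.
FIRST(S ;) = { ';', 'a', 'n' }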